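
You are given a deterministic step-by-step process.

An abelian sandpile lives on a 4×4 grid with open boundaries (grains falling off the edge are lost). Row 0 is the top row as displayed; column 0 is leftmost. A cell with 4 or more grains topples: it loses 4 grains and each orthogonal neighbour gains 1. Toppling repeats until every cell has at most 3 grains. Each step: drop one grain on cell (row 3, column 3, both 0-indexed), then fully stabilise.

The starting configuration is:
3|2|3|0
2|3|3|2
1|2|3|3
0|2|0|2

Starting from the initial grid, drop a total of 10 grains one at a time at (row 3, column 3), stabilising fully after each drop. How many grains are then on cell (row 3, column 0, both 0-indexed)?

[0] 3|2|3|0
2|3|3|2
1|2|3|3
0|2|0|2
[1] 3|2|3|0
2|3|3|2
1|2|3|3
0|2|0|3
[2] 1|1|1|2
0|3|3|0
3|0|2|2
0|3|2|1
[3] 1|1|1|2
0|3|3|0
3|0|2|2
0|3|2|2
[4] 1|1|1|2
0|3|3|0
3|0|2|2
0|3|2|3
[5] 1|1|1|2
0|3|3|0
3|0|2|3
0|3|3|0
[6] 1|1|1|2
0|3|3|0
3|0|2|3
0|3|3|1
[7] 1|1|1|2
0|3|3|0
3|0|2|3
0|3|3|2
[8] 1|1|1|2
0|3|3|0
3|0|2|3
0|3|3|3
[9] 1|2|2|2
1|0|1|2
3|3|1|1
1|0|2|2
[10] 1|2|2|2
1|0|1|2
3|3|1|1
1|0|2|3

1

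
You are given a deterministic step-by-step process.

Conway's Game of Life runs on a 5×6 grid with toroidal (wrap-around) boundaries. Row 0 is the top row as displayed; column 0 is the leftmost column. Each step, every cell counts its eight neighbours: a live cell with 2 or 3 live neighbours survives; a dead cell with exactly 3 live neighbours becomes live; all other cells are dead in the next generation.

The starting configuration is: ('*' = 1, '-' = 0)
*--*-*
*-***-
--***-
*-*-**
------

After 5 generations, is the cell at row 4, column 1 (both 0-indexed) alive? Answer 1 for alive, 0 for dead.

step 0: *--*-*
*-***-
--***-
*-*-**
------
step 1: ****-*
*-----
*-----
-**-**
-*-*--
step 2: ---***
--*---
*-----
-*****
------
step 3: ---**-
---***
*---**
******
*-----
step 4: ---*--
*-----
------
--**--
*-----
step 5: ------
------
------
------
--**--

0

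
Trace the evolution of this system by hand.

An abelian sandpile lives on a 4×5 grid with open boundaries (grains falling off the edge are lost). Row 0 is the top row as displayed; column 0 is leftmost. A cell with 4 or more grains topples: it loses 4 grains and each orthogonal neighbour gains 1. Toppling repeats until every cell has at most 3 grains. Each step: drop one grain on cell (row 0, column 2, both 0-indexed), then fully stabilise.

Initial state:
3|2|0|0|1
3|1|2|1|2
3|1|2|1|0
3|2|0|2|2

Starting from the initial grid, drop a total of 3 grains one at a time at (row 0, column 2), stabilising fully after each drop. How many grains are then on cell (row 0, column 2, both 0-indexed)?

3

k=0  3|2|0|0|1
3|1|2|1|2
3|1|2|1|0
3|2|0|2|2
k=1  3|2|1|0|1
3|1|2|1|2
3|1|2|1|0
3|2|0|2|2
k=2  3|2|2|0|1
3|1|2|1|2
3|1|2|1|0
3|2|0|2|2
k=3  3|2|3|0|1
3|1|2|1|2
3|1|2|1|0
3|2|0|2|2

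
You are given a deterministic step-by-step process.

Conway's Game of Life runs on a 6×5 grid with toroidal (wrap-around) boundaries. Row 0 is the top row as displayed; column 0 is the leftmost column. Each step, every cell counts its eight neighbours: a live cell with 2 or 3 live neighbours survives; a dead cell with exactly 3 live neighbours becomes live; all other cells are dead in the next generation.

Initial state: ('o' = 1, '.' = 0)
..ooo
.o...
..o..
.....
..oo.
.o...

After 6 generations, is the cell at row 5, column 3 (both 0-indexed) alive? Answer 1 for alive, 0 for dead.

1

k=0  ..ooo
.o...
..o..
.....
..oo.
.o...
k=1  oooo.
.o...
.....
..oo.
..o..
.o..o
k=2  ...oo
oo...
..o..
..oo.
.oo..
....o
k=3  ...oo
ooooo
..oo.
...o.
.oo..
o.o.o
k=4  .....
oo...
o....
.o.o.
ooo.o
o.o.o
k=5  ....o
oo...
o.o.o
...o.
.....
..o.o
k=6  .o.oo
.o.o.
o.ooo
...oo
...o.
...o.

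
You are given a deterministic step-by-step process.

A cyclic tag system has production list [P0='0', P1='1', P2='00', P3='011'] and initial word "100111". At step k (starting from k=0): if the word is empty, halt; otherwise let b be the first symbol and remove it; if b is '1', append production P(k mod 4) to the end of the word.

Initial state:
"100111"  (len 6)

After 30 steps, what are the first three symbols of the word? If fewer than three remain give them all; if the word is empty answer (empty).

k=0  "100111"  (len 6)
k=1  "001110"  (len 6)
k=2  "01110"  (len 5)
k=3  "1110"  (len 4)
k=4  "110011"  (len 6)
k=5  "100110"  (len 6)
k=6  "001101"  (len 6)
k=7  "01101"  (len 5)
k=8  "1101"  (len 4)
k=9  "1010"  (len 4)
k=10  "0101"  (len 4)
k=11  "101"  (len 3)
k=12  "01011"  (len 5)
k=13  "1011"  (len 4)
k=14  "0111"  (len 4)
k=15  "111"  (len 3)
k=16  "11011"  (len 5)
k=17  "10110"  (len 5)
k=18  "01101"  (len 5)
k=19  "1101"  (len 4)
k=20  "101011"  (len 6)
k=21  "010110"  (len 6)
k=22  "10110"  (len 5)
k=23  "011000"  (len 6)
k=24  "11000"  (len 5)
k=25  "10000"  (len 5)
k=26  "00001"  (len 5)
k=27  "0001"  (len 4)
k=28  "001"  (len 3)
k=29  "01"  (len 2)
k=30  "1"  (len 1)

1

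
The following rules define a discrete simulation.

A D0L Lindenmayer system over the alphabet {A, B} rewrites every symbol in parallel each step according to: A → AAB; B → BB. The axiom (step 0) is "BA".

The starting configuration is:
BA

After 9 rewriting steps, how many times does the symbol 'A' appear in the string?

step 0: BA
step 1: BBAAB
step 2: BBBBAABAABBB
step 3: BBBBBBBBAABAABBBAABAABBBBBBB
step 4: BBBBBBBBBBBBBBBBAABAABBBAABAABBBBBBBAABAABBBAABAABBBBBBBBBBBBBBB
step 5: BBBBBBBBBBBBBBBBBBBBBBBBBBBBBBBBAABAABBBAABAABBBBBBBAABAAB…BBAABAABBBBBBBAABAABBBAABAABBBBBBBBBBBBBBBBBBBBBBBBBBBBBBB  (len 144)
step 6: BBBBBBBBBBBBBBBBBBBBBBBBBBBBBBBBBBBBBBBBBBBBBBBBBBBBBBBBBB…BBBBBBBBBBBBBBBBBBBBBBBBBBBBBBBBBBBBBBBBBBBBBBBBBBBBBBBBBB  (len 320)
step 7: BBBBBBBBBBBBBBBBBBBBBBBBBBBBBBBBBBBBBBBBBBBBBBBBBBBBBBBBBB…BBBBBBBBBBBBBBBBBBBBBBBBBBBBBBBBBBBBBBBBBBBBBBBBBBBBBBBBBB  (len 704)
step 8: BBBBBBBBBBBBBBBBBBBBBBBBBBBBBBBBBBBBBBBBBBBBBBBBBBBBBBBBBB…BBBBBBBBBBBBBBBBBBBBBBBBBBBBBBBBBBBBBBBBBBBBBBBBBBBBBBBBBB  (len 1536)
step 9: BBBBBBBBBBBBBBBBBBBBBBBBBBBBBBBBBBBBBBBBBBBBBBBBBBBBBBBBBB…BBBBBBBBBBBBBBBBBBBBBBBBBBBBBBBBBBBBBBBBBBBBBBBBBBBBBBBBBB  (len 3328)

512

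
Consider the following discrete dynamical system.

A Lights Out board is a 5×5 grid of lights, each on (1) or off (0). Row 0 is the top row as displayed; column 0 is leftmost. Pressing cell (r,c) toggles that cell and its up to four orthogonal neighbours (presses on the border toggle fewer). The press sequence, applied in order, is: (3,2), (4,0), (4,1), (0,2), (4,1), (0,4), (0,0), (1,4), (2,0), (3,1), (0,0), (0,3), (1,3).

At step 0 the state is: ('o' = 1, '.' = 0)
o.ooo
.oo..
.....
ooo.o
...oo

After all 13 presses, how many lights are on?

[0] o.ooo
.oo..
.....
ooo.o
...oo
[1] o.ooo
.oo..
..o..
o..oo
..ooo
[2] o.ooo
.oo..
..o..
...oo
ooooo
[3] o.ooo
.oo..
..o..
.o.oo
...oo
[4] oo..o
.o...
..o..
.o.oo
...oo
[5] oo..o
.o...
..o..
...oo
ooooo
[6] oo.o.
.o..o
..o..
...oo
ooooo
[7] ...o.
oo..o
..o..
...oo
ooooo
[8] ...oo
oo.o.
..o.o
...oo
ooooo
[9] ...oo
.o.o.
ooo.o
o..oo
ooooo
[10] ...oo
.o.o.
o.o.o
.oooo
o.ooo
[11] oo.oo
oo.o.
o.o.o
.oooo
o.ooo
[12] ooo..
oo...
o.o.o
.oooo
o.ooo
[13] oooo.
ooooo
o.ooo
.oooo
o.ooo

21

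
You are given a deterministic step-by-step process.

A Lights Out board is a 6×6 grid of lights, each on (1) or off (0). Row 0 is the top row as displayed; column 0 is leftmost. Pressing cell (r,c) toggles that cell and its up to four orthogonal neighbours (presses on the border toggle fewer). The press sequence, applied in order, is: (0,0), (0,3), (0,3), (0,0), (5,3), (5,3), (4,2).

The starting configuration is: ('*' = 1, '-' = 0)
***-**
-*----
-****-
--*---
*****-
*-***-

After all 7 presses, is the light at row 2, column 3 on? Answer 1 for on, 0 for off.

k=0  ***-**
-*----
-****-
--*---
*****-
*-***-
k=1  --*-**
**----
-****-
--*---
*****-
*-***-
k=2  ---*-*
**-*--
-****-
--*---
*****-
*-***-
k=3  --*-**
**----
-****-
--*---
*****-
*-***-
k=4  ***-**
-*----
-****-
--*---
*****-
*-***-
k=5  ***-**
-*----
-****-
--*---
***-*-
*-----
k=6  ***-**
-*----
-****-
--*---
*****-
*-***-
k=7  ***-**
-*----
-****-
------
*---*-
*--**-

1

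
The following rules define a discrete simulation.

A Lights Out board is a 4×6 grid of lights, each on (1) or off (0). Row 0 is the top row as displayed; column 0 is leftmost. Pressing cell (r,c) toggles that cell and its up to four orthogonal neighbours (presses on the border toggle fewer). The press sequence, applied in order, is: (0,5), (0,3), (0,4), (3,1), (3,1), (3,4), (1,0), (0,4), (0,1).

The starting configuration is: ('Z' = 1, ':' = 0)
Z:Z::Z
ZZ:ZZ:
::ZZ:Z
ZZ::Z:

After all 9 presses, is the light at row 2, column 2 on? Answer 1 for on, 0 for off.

k=0  Z:Z::Z
ZZ:ZZ:
::ZZ:Z
ZZ::Z:
k=1  Z:Z:Z:
ZZ:ZZZ
::ZZ:Z
ZZ::Z:
k=2  Z::Z::
ZZ::ZZ
::ZZ:Z
ZZ::Z:
k=3  Z:::ZZ
ZZ:::Z
::ZZ:Z
ZZ::Z:
k=4  Z:::ZZ
ZZ:::Z
:ZZZ:Z
::Z:Z:
k=5  Z:::ZZ
ZZ:::Z
::ZZ:Z
ZZ::Z:
k=6  Z:::ZZ
ZZ:::Z
::ZZZZ
ZZ:Z:Z
k=7  ::::ZZ
:::::Z
Z:ZZZZ
ZZ:Z:Z
k=8  :::Z::
::::ZZ
Z:ZZZZ
ZZ:Z:Z
k=9  ZZZZ::
:Z::ZZ
Z:ZZZZ
ZZ:Z:Z

1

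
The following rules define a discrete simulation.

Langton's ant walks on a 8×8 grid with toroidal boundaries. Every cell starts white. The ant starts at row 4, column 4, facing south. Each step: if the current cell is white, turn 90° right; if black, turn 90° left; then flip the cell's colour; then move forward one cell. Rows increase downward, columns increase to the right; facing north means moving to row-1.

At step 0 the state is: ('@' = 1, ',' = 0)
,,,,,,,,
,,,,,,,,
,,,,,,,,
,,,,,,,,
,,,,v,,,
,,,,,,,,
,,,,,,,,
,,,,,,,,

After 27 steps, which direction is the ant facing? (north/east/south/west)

east

k=0  ,,,,,,,,
,,,,,,,,
,,,,,,,,
,,,,,,,,
,,,,v,,,
,,,,,,,,
,,,,,,,,
,,,,,,,,
k=1  ,,,,,,,,
,,,,,,,,
,,,,,,,,
,,,,,,,,
,,,<@,,,
,,,,,,,,
,,,,,,,,
,,,,,,,,
k=2  ,,,,,,,,
,,,,,,,,
,,,,,,,,
,,,^,,,,
,,,@@,,,
,,,,,,,,
,,,,,,,,
,,,,,,,,
k=3  ,,,,,,,,
,,,,,,,,
,,,,,,,,
,,,@>,,,
,,,@@,,,
,,,,,,,,
,,,,,,,,
,,,,,,,,
k=4  ,,,,,,,,
,,,,,,,,
,,,,,,,,
,,,@@,,,
,,,@v,,,
,,,,,,,,
,,,,,,,,
,,,,,,,,
k=5  ,,,,,,,,
,,,,,,,,
,,,,,,,,
,,,@@,,,
,,,@,>,,
,,,,,,,,
,,,,,,,,
,,,,,,,,
k=6  ,,,,,,,,
,,,,,,,,
,,,,,,,,
,,,@@,,,
,,,@,@,,
,,,,,v,,
,,,,,,,,
,,,,,,,,
k=7  ,,,,,,,,
,,,,,,,,
,,,,,,,,
,,,@@,,,
,,,@,@,,
,,,,<@,,
,,,,,,,,
,,,,,,,,
k=8  ,,,,,,,,
,,,,,,,,
,,,,,,,,
,,,@@,,,
,,,@^@,,
,,,,@@,,
,,,,,,,,
,,,,,,,,
k=9  ,,,,,,,,
,,,,,,,,
,,,,,,,,
,,,@@,,,
,,,@@>,,
,,,,@@,,
,,,,,,,,
,,,,,,,,
k=10  ,,,,,,,,
,,,,,,,,
,,,,,,,,
,,,@@^,,
,,,@@,,,
,,,,@@,,
,,,,,,,,
,,,,,,,,
k=11  ,,,,,,,,
,,,,,,,,
,,,,,,,,
,,,@@@>,
,,,@@,,,
,,,,@@,,
,,,,,,,,
,,,,,,,,
k=12  ,,,,,,,,
,,,,,,,,
,,,,,,,,
,,,@@@@,
,,,@@,v,
,,,,@@,,
,,,,,,,,
,,,,,,,,
k=13  ,,,,,,,,
,,,,,,,,
,,,,,,,,
,,,@@@@,
,,,@@<@,
,,,,@@,,
,,,,,,,,
,,,,,,,,
k=14  ,,,,,,,,
,,,,,,,,
,,,,,,,,
,,,@@^@,
,,,@@@@,
,,,,@@,,
,,,,,,,,
,,,,,,,,
k=15  ,,,,,,,,
,,,,,,,,
,,,,,,,,
,,,@<,@,
,,,@@@@,
,,,,@@,,
,,,,,,,,
,,,,,,,,
k=16  ,,,,,,,,
,,,,,,,,
,,,,,,,,
,,,@,,@,
,,,@v@@,
,,,,@@,,
,,,,,,,,
,,,,,,,,
k=17  ,,,,,,,,
,,,,,,,,
,,,,,,,,
,,,@,,@,
,,,@,>@,
,,,,@@,,
,,,,,,,,
,,,,,,,,
k=18  ,,,,,,,,
,,,,,,,,
,,,,,,,,
,,,@,^@,
,,,@,,@,
,,,,@@,,
,,,,,,,,
,,,,,,,,
k=19  ,,,,,,,,
,,,,,,,,
,,,,,,,,
,,,@,@>,
,,,@,,@,
,,,,@@,,
,,,,,,,,
,,,,,,,,
k=20  ,,,,,,,,
,,,,,,,,
,,,,,,^,
,,,@,@,,
,,,@,,@,
,,,,@@,,
,,,,,,,,
,,,,,,,,
k=21  ,,,,,,,,
,,,,,,,,
,,,,,,@>
,,,@,@,,
,,,@,,@,
,,,,@@,,
,,,,,,,,
,,,,,,,,
k=22  ,,,,,,,,
,,,,,,,,
,,,,,,@@
,,,@,@,v
,,,@,,@,
,,,,@@,,
,,,,,,,,
,,,,,,,,
k=23  ,,,,,,,,
,,,,,,,,
,,,,,,@@
,,,@,@<@
,,,@,,@,
,,,,@@,,
,,,,,,,,
,,,,,,,,
k=24  ,,,,,,,,
,,,,,,,,
,,,,,,^@
,,,@,@@@
,,,@,,@,
,,,,@@,,
,,,,,,,,
,,,,,,,,
k=25  ,,,,,,,,
,,,,,,,,
,,,,,<,@
,,,@,@@@
,,,@,,@,
,,,,@@,,
,,,,,,,,
,,,,,,,,
k=26  ,,,,,,,,
,,,,,^,,
,,,,,@,@
,,,@,@@@
,,,@,,@,
,,,,@@,,
,,,,,,,,
,,,,,,,,
k=27  ,,,,,,,,
,,,,,@>,
,,,,,@,@
,,,@,@@@
,,,@,,@,
,,,,@@,,
,,,,,,,,
,,,,,,,,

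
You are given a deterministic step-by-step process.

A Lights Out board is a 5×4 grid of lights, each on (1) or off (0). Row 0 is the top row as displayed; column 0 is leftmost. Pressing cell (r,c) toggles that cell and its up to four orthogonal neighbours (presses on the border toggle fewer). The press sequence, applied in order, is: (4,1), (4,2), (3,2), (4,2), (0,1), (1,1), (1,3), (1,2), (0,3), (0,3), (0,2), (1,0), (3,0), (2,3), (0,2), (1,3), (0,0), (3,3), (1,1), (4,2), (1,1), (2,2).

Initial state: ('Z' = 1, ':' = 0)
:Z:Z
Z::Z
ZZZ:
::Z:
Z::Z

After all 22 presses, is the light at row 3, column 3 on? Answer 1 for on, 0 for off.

gen 0: :Z:Z
Z::Z
ZZZ:
::Z:
Z::Z
gen 1: :Z:Z
Z::Z
ZZZ:
:ZZ:
:ZZZ
gen 2: :Z:Z
Z::Z
ZZZ:
:Z::
::::
gen 3: :Z:Z
Z::Z
ZZ::
::ZZ
::Z:
gen 4: :Z:Z
Z::Z
ZZ::
:::Z
:Z:Z
gen 5: Z:ZZ
ZZ:Z
ZZ::
:::Z
:Z:Z
gen 6: ZZZZ
::ZZ
Z:::
:::Z
:Z:Z
gen 7: ZZZ:
::::
Z::Z
:::Z
:Z:Z
gen 8: ZZ::
:ZZZ
Z:ZZ
:::Z
:Z:Z
gen 9: ZZZZ
:ZZ:
Z:ZZ
:::Z
:Z:Z
gen 10: ZZ::
:ZZZ
Z:ZZ
:::Z
:Z:Z
gen 11: Z:ZZ
:Z:Z
Z:ZZ
:::Z
:Z:Z
gen 12: ::ZZ
Z::Z
::ZZ
:::Z
:Z:Z
gen 13: ::ZZ
Z::Z
Z:ZZ
ZZ:Z
ZZ:Z
gen 14: ::ZZ
Z:::
Z:::
ZZ::
ZZ:Z
gen 15: :Z::
Z:Z:
Z:::
ZZ::
ZZ:Z
gen 16: :Z:Z
Z::Z
Z::Z
ZZ::
ZZ:Z
gen 17: Z::Z
:::Z
Z::Z
ZZ::
ZZ:Z
gen 18: Z::Z
:::Z
Z:::
ZZZZ
ZZ::
gen 19: ZZ:Z
ZZZZ
ZZ::
ZZZZ
ZZ::
gen 20: ZZ:Z
ZZZZ
ZZ::
ZZ:Z
Z:ZZ
gen 21: Z::Z
:::Z
Z:::
ZZ:Z
Z:ZZ
gen 22: Z::Z
::ZZ
ZZZZ
ZZZZ
Z:ZZ

1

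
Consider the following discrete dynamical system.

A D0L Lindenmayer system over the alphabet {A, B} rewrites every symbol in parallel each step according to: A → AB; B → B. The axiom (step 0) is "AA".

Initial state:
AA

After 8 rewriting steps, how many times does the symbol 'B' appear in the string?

16

[0] AA
[1] ABAB
[2] ABBABB
[3] ABBBABBB
[4] ABBBBABBBB
[5] ABBBBBABBBBB
[6] ABBBBBBABBBBBB
[7] ABBBBBBBABBBBBBB
[8] ABBBBBBBBABBBBBBBB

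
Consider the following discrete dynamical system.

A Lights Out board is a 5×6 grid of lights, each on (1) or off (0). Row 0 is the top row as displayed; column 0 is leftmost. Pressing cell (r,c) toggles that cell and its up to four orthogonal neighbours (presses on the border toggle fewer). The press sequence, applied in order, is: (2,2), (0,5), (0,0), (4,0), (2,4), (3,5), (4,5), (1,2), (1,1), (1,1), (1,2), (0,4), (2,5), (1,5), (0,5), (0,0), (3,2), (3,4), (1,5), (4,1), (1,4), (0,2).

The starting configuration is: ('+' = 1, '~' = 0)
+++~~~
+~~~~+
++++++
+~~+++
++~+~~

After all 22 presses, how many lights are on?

15

[0] +++~~~
+~~~~+
++++++
+~~+++
++~+~~
[1] +++~~~
+~+~~+
+~~~++
+~++++
++~+~~
[2] +++~++
+~+~~~
+~~~++
+~++++
++~+~~
[3] ~~+~++
~~+~~~
+~~~++
+~++++
++~+~~
[4] ~~+~++
~~+~~~
+~~~++
~~++++
~~~+~~
[5] ~~+~++
~~+~+~
+~~+~~
~~++~+
~~~+~~
[6] ~~+~++
~~+~+~
+~~+~+
~~+++~
~~~+~+
[7] ~~+~++
~~+~+~
+~~+~+
~~++++
~~~++~
[8] ~~~~++
~+~++~
+~++~+
~~++++
~~~++~
[9] ~+~~++
+~+++~
++++~+
~~++++
~~~++~
[10] ~~~~++
~+~++~
+~++~+
~~++++
~~~++~
[11] ~~+~++
~~+~+~
+~~+~+
~~++++
~~~++~
[12] ~~++~~
~~+~~~
+~~+~+
~~++++
~~~++~
[13] ~~++~~
~~+~~+
+~~++~
~~+++~
~~~++~
[14] ~~++~+
~~+~+~
+~~+++
~~+++~
~~~++~
[15] ~~+++~
~~+~++
+~~+++
~~+++~
~~~++~
[16] +++++~
+~+~++
+~~+++
~~+++~
~~~++~
[17] +++++~
+~+~++
+~++++
~+~~+~
~~+++~
[18] +++++~
+~+~++
+~++~+
~+~+~+
~~++~~
[19] ++++++
+~+~~~
+~++~~
~+~+~+
~~++~~
[20] ++++++
+~+~~~
+~++~~
~~~+~+
++~+~~
[21] ++++~+
+~++++
+~+++~
~~~+~+
++~+~~
[22] +~~~~+
+~~+++
+~+++~
~~~+~+
++~+~~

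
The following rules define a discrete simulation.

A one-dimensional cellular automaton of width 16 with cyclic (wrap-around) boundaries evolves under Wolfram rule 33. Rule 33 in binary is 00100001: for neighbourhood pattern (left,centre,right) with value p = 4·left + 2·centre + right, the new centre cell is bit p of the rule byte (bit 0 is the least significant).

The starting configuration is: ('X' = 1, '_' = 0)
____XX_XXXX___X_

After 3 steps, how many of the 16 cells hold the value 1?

gen 0: ____XX_XXXX___X_
gen 1: XXX___X_____X___
gen 2: ____X___XXX___X_
gen 3: XXX___X_____X___

5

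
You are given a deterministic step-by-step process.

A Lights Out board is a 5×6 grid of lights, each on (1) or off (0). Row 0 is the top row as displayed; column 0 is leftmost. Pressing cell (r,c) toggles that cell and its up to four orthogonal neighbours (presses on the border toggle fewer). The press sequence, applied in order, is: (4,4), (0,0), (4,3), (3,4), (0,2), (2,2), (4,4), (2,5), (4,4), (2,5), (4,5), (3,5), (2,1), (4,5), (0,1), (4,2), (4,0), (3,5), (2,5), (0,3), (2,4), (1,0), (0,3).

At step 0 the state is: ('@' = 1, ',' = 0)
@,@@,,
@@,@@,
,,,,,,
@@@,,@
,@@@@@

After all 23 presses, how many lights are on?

12

t=0: @,@@,,
@@,@@,
,,,,,,
@@@,,@
,@@@@@
t=1: @,@@,,
@@,@@,
,,,,,,
@@@,@@
,@@,,,
t=2: ,@@@,,
,@,@@,
,,,,,,
@@@,@@
,@@,,,
t=3: ,@@@,,
,@,@@,
,,,,,,
@@@@@@
,@,@@,
t=4: ,@@@,,
,@,@@,
,,,,@,
@@@,,,
,@,@,,
t=5: ,,,,,,
,@@@@,
,,,,@,
@@@,,,
,@,@,,
t=6: ,,,,,,
,@,@@,
,@@@@,
@@,,,,
,@,@,,
t=7: ,,,,,,
,@,@@,
,@@@@,
@@,,@,
,@,,@@
t=8: ,,,,,,
,@,@@@
,@@@,@
@@,,@@
,@,,@@
t=9: ,,,,,,
,@,@@@
,@@@,@
@@,,,@
,@,@,,
t=10: ,,,,,,
,@,@@,
,@@@@,
@@,,,,
,@,@,,
t=11: ,,,,,,
,@,@@,
,@@@@,
@@,,,@
,@,@@@
t=12: ,,,,,,
,@,@@,
,@@@@@
@@,,@,
,@,@@,
t=13: ,,,,,,
,,,@@,
@,,@@@
@,,,@,
,@,@@,
t=14: ,,,,,,
,,,@@,
@,,@@@
@,,,@@
,@,@,@
t=15: @@@,,,
,@,@@,
@,,@@@
@,,,@@
,@,@,@
t=16: @@@,,,
,@,@@,
@,,@@@
@,@,@@
,,@,,@
t=17: @@@,,,
,@,@@,
@,,@@@
,,@,@@
@@@,,@
t=18: @@@,,,
,@,@@,
@,,@@,
,,@,,,
@@@,,,
t=19: @@@,,,
,@,@@@
@,,@,@
,,@,,@
@@@,,,
t=20: @@,@@,
,@,,@@
@,,@,@
,,@,,@
@@@,,,
t=21: @@,@@,
,@,,,@
@,,,@,
,,@,@@
@@@,,,
t=22: ,@,@@,
@,,,,@
,,,,@,
,,@,@@
@@@,,,
t=23: ,@@,,,
@,,@,@
,,,,@,
,,@,@@
@@@,,,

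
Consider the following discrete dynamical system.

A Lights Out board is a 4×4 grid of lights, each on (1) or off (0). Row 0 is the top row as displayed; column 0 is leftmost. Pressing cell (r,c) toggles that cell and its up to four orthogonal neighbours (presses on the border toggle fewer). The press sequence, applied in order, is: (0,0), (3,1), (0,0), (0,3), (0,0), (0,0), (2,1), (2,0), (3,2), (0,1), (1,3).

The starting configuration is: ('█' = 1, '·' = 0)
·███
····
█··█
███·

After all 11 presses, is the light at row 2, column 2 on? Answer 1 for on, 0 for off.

0) ·███
····
█··█
███·
1) █·██
█···
█··█
███·
2) █·██
█···
██·█
····
3) ·███
····
██·█
····
4) ·█··
···█
██·█
····
5) █···
█··█
██·█
····
6) ·█··
···█
██·█
····
7) ·█··
·█·█
··██
·█··
8) ·█··
██·█
████
██··
9) ·█··
██·█
██·█
█·██
10) █·█·
█··█
██·█
█·██
11) █·██
█·█·
██··
█·██

0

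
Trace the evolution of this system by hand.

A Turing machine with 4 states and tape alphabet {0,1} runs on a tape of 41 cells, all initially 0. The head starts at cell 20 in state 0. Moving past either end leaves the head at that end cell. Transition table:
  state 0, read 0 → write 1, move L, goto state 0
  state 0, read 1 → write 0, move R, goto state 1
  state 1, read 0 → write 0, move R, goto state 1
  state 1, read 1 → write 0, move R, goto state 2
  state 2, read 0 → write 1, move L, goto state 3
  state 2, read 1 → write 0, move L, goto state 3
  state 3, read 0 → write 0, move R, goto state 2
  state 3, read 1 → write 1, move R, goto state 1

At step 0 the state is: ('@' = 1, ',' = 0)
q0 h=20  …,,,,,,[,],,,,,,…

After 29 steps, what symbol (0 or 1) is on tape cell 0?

step 0: q0 h=20  …,,,,,,[,],,,,,,…
step 1: q0 h=19  …,,,,,,[,]@,,,,,…
step 2: q0 h=18  …,,,,,,[,]@@,,,,…
step 3: q0 h=17  …,,,,,,[,]@@@,,,…
step 4: q0 h=16  …,,,,,,[,]@@@@,,…
step 5: q0 h=15  …,,,,,,[,]@@@@@,…
step 6: q0 h=14  …,,,,,,[,]@@@@@@…
step 7: q0 h=13  …,,,,,,[,]@@@@@@…
step 8: q0 h=12  …,,,,,,[,]@@@@@@…
step 9: q0 h=11  …,,,,,,[,]@@@@@@…
step 10: q0 h=10  …,,,,,,[,]@@@@@@…
step 11: q0 h= 9  …,,,,,,[,]@@@@@@…
step 12: q0 h= 8  …,,,,,,[,]@@@@@@…
step 13: q0 h= 7  …,,,,,,[,]@@@@@@…
step 14: q0 h= 6  |,,,,,,[,]@@@@@@…
step 15: q0 h= 5  |,,,,,[,]@@@@@@…
step 16: q0 h= 4  |,,,,[,]@@@@@@…
step 17: q0 h= 3  |,,,[,]@@@@@@…
step 18: q0 h= 2  |,,[,]@@@@@@…
step 19: q0 h= 1  |,[,]@@@@@@…
step 20: q0 h= 0  |[,]@@@@@@…
step 21: q0 h= 0  |[@]@@@@@@…
step 22: q1 h= 1  |,[@]@@@@@@…
step 23: q2 h= 2  |,,[@]@@@@@@…
step 24: q3 h= 1  |,[,],@@@@@…
step 25: q2 h= 2  |,,[,]@@@@@@…
step 26: q3 h= 1  |,[,]@@@@@@…
step 27: q2 h= 2  |,,[@]@@@@@@…
step 28: q3 h= 1  |,[,],@@@@@…
step 29: q2 h= 2  |,,[,]@@@@@@…

0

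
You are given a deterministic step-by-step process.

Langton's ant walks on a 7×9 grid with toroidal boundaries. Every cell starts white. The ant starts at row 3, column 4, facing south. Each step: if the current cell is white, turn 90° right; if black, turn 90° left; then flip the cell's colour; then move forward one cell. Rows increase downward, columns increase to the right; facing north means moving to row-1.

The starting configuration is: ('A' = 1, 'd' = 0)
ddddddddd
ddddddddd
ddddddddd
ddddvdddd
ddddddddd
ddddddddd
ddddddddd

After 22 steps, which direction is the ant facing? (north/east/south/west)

k=0  ddddddddd
ddddddddd
ddddddddd
ddddvdddd
ddddddddd
ddddddddd
ddddddddd
k=1  ddddddddd
ddddddddd
ddddddddd
ddd<Adddd
ddddddddd
ddddddddd
ddddddddd
k=2  ddddddddd
ddddddddd
ddd^ddddd
dddAAdddd
ddddddddd
ddddddddd
ddddddddd
k=3  ddddddddd
ddddddddd
dddA>dddd
dddAAdddd
ddddddddd
ddddddddd
ddddddddd
k=4  ddddddddd
ddddddddd
dddAAdddd
dddAvdddd
ddddddddd
ddddddddd
ddddddddd
k=5  ddddddddd
ddddddddd
dddAAdddd
dddAd>ddd
ddddddddd
ddddddddd
ddddddddd
k=6  ddddddddd
ddddddddd
dddAAdddd
dddAdAddd
dddddvddd
ddddddddd
ddddddddd
k=7  ddddddddd
ddddddddd
dddAAdddd
dddAdAddd
dddd<Addd
ddddddddd
ddddddddd
k=8  ddddddddd
ddddddddd
dddAAdddd
dddA^Addd
ddddAAddd
ddddddddd
ddddddddd
k=9  ddddddddd
ddddddddd
dddAAdddd
dddAA>ddd
ddddAAddd
ddddddddd
ddddddddd
k=10  ddddddddd
ddddddddd
dddAA^ddd
dddAAdddd
ddddAAddd
ddddddddd
ddddddddd
k=11  ddddddddd
ddddddddd
dddAAA>dd
dddAAdddd
ddddAAddd
ddddddddd
ddddddddd
k=12  ddddddddd
ddddddddd
dddAAAAdd
dddAAdvdd
ddddAAddd
ddddddddd
ddddddddd
k=13  ddddddddd
ddddddddd
dddAAAAdd
dddAA<Add
ddddAAddd
ddddddddd
ddddddddd
k=14  ddddddddd
ddddddddd
dddAA^Add
dddAAAAdd
ddddAAddd
ddddddddd
ddddddddd
k=15  ddddddddd
ddddddddd
dddA<dAdd
dddAAAAdd
ddddAAddd
ddddddddd
ddddddddd
k=16  ddddddddd
ddddddddd
dddAddAdd
dddAvAAdd
ddddAAddd
ddddddddd
ddddddddd
k=17  ddddddddd
ddddddddd
dddAddAdd
dddAd>Add
ddddAAddd
ddddddddd
ddddddddd
k=18  ddddddddd
ddddddddd
dddAd^Add
dddAddAdd
ddddAAddd
ddddddddd
ddddddddd
k=19  ddddddddd
ddddddddd
dddAdA>dd
dddAddAdd
ddddAAddd
ddddddddd
ddddddddd
k=20  ddddddddd
dddddd^dd
dddAdAddd
dddAddAdd
ddddAAddd
ddddddddd
ddddddddd
k=21  ddddddddd
ddddddA>d
dddAdAddd
dddAddAdd
ddddAAddd
ddddddddd
ddddddddd
k=22  ddddddddd
ddddddAAd
dddAdAdvd
dddAddAdd
ddddAAddd
ddddddddd
ddddddddd

south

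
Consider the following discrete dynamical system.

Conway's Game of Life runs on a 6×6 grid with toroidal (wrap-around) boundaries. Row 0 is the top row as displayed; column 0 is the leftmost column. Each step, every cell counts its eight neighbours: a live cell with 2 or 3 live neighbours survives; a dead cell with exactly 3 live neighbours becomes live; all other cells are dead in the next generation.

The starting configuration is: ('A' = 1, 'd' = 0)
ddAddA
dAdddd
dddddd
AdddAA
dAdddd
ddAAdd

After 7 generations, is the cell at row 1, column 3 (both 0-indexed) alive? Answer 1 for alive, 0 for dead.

1

k=0  ddAddA
dAdddd
dddddd
AdddAA
dAdddd
ddAAdd
k=1  dAAAdd
dddddd
AddddA
AddddA
AAAAAA
dAAAdd
k=2  dAdAdd
AAAddd
AddddA
ddAAdd
dddddd
dddddA
k=3  dAdddd
ddAddA
AddAdA
dddddd
dddddd
dddddd
k=4  dddddd
dAAdAA
AdddAA
dddddd
dddddd
dddddd
k=5  dddddd
dAdAAd
AAdAAd
dddddA
dddddd
dddddd
k=6  dddddd
AAdAAA
AAdAdd
AdddAA
dddddd
dddddd
k=7  AdddAA
dAdAAA
dddAdd
AAddAA
dddddA
dddddd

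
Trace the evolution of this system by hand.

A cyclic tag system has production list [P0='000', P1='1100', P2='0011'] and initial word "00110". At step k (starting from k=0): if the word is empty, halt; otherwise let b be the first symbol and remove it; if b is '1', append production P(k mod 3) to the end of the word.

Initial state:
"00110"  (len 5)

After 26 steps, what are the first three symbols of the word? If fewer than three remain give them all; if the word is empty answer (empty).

000

[0] "00110"  (len 5)
[1] "0110"  (len 4)
[2] "110"  (len 3)
[3] "100011"  (len 6)
[4] "00011000"  (len 8)
[5] "0011000"  (len 7)
[6] "011000"  (len 6)
[7] "11000"  (len 5)
[8] "10001100"  (len 8)
[9] "00011000011"  (len 11)
[10] "0011000011"  (len 10)
[11] "011000011"  (len 9)
[12] "11000011"  (len 8)
[13] "1000011000"  (len 10)
[14] "0000110001100"  (len 13)
[15] "000110001100"  (len 12)
[16] "00110001100"  (len 11)
[17] "0110001100"  (len 10)
[18] "110001100"  (len 9)
[19] "10001100000"  (len 11)
[20] "00011000001100"  (len 14)
[21] "0011000001100"  (len 13)
[22] "011000001100"  (len 12)
[23] "11000001100"  (len 11)
[24] "10000011000011"  (len 14)
[25] "0000011000011000"  (len 16)
[26] "000011000011000"  (len 15)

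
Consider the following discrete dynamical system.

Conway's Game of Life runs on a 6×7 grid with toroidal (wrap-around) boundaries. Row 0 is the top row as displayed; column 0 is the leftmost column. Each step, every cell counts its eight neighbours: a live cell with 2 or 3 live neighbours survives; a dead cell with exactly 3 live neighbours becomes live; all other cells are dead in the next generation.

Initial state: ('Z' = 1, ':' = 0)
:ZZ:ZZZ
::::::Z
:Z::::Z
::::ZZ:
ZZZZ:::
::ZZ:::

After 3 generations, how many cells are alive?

15

[0] :ZZ:ZZZ
::::::Z
:Z::::Z
::::ZZ:
ZZZZ:::
::ZZ:::
[1] ZZZ:ZZZ
:ZZ:::Z
Z:::::Z
:::ZZZZ
:Z:::::
:::::ZZ
[2] ::ZZZ::
::ZZ:::
:ZZZZ::
::::ZZZ
Z::::::
::Z:Z::
[3] :Z::Z::
:::::::
:Z:::::
ZZZ:ZZZ
:::ZZ:Z
:ZZ:Z::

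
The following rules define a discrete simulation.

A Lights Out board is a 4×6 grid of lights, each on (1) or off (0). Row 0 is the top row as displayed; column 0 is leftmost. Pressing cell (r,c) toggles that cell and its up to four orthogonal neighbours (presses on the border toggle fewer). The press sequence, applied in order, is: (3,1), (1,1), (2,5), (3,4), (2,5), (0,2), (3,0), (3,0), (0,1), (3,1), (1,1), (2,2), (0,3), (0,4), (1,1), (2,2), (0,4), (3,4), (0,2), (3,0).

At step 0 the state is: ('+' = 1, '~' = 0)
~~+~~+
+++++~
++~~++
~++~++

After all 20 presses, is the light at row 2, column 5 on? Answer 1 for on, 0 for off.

1

gen 0: ~~+~~+
+++++~
++~~++
~++~++
gen 1: ~~+~~+
+++++~
+~~~++
+~~~++
gen 2: ~++~~+
~~~++~
++~~++
+~~~++
gen 3: ~++~~+
~~~+++
++~~~~
+~~~+~
gen 4: ~++~~+
~~~+++
++~~+~
+~~+~+
gen 5: ~++~~+
~~~++~
++~~~+
+~~+~~
gen 6: ~~~+~+
~~+++~
++~~~+
+~~+~~
gen 7: ~~~+~+
~~+++~
~+~~~+
~+~+~~
gen 8: ~~~+~+
~~+++~
++~~~+
+~~+~~
gen 9: ++++~+
~++++~
++~~~+
+~~+~~
gen 10: ++++~+
~++++~
+~~~~+
~+++~~
gen 11: +~++~+
+~~++~
++~~~+
~+++~~
gen 12: +~++~+
+~+++~
+~++~+
~+~+~~
gen 13: +~~~++
+~+~+~
+~++~+
~+~+~~
gen 14: +~~+~~
+~+~~~
+~++~+
~+~+~~
gen 15: ++~+~~
~+~~~~
++++~+
~+~+~~
gen 16: ++~+~~
~++~~~
+~~~~+
~+++~~
gen 17: ++~~++
~++~+~
+~~~~+
~+++~~
gen 18: ++~~++
~++~+~
+~~~++
~++~++
gen 19: +~++++
~+~~+~
+~~~++
~++~++
gen 20: +~++++
~+~~+~
~~~~++
+~+~++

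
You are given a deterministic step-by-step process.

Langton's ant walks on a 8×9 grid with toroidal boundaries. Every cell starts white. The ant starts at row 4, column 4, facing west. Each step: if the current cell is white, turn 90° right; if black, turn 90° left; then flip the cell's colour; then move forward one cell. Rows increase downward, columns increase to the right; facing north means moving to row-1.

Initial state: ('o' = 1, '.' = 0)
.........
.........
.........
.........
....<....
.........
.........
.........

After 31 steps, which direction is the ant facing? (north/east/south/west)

k=0  .........
.........
.........
.........
....<....
.........
.........
.........
k=1  .........
.........
.........
....^....
....o....
.........
.........
.........
k=2  .........
.........
.........
....o>...
....o....
.........
.........
.........
k=3  .........
.........
.........
....oo...
....ov...
.........
.........
.........
k=4  .........
.........
.........
....oo...
....<o...
.........
.........
.........
k=5  .........
.........
.........
....oo...
.....o...
....v....
.........
.........
k=6  .........
.........
.........
....oo...
.....o...
...<o....
.........
.........
k=7  .........
.........
.........
....oo...
...^.o...
...oo....
.........
.........
k=8  .........
.........
.........
....oo...
...o>o...
...oo....
.........
.........
k=9  .........
.........
.........
....oo...
...ooo...
...ov....
.........
.........
k=10  .........
.........
.........
....oo...
...ooo...
...o.>...
.........
.........
k=11  .........
.........
.........
....oo...
...ooo...
...o.o...
.....v...
.........
k=12  .........
.........
.........
....oo...
...ooo...
...o.o...
....<o...
.........
k=13  .........
.........
.........
....oo...
...ooo...
...o^o...
....oo...
.........
k=14  .........
.........
.........
....oo...
...ooo...
...oo>...
....oo...
.........
k=15  .........
.........
.........
....oo...
...oo^...
...oo....
....oo...
.........
k=16  .........
.........
.........
....oo...
...o<....
...oo....
....oo...
.........
k=17  .........
.........
.........
....oo...
...o.....
...ov....
....oo...
.........
k=18  .........
.........
.........
....oo...
...o.....
...o.>...
....oo...
.........
k=19  .........
.........
.........
....oo...
...o.....
...o.o...
....ov...
.........
k=20  .........
.........
.........
....oo...
...o.....
...o.o...
....o.>..
.........
k=21  .........
.........
.........
....oo...
...o.....
...o.o...
....o.o..
......v..
k=22  .........
.........
.........
....oo...
...o.....
...o.o...
....o.o..
.....<o..
k=23  .........
.........
.........
....oo...
...o.....
...o.o...
....o^o..
.....oo..
k=24  .........
.........
.........
....oo...
...o.....
...o.o...
....oo>..
.....oo..
k=25  .........
.........
.........
....oo...
...o.....
...o.o^..
....oo...
.....oo..
k=26  .........
.........
.........
....oo...
...o.....
...o.oo>.
....oo...
.....oo..
k=27  .........
.........
.........
....oo...
...o.....
...o.ooo.
....oo.v.
.....oo..
k=28  .........
.........
.........
....oo...
...o.....
...o.ooo.
....oo<o.
.....oo..
k=29  .........
.........
.........
....oo...
...o.....
...o.o^o.
....oooo.
.....oo..
k=30  .........
.........
.........
....oo...
...o.....
...o.<.o.
....oooo.
.....oo..
k=31  .........
.........
.........
....oo...
...o.....
...o...o.
....ovoo.
.....oo..

south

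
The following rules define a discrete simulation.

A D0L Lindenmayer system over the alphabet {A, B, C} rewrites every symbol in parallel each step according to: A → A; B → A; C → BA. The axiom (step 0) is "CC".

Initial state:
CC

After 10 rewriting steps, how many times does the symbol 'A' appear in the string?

step 0: CC
step 1: BABA
step 2: AAAA
step 3: AAAA
step 4: AAAA
step 5: AAAA
step 6: AAAA
step 7: AAAA
step 8: AAAA
step 9: AAAA
step 10: AAAA

4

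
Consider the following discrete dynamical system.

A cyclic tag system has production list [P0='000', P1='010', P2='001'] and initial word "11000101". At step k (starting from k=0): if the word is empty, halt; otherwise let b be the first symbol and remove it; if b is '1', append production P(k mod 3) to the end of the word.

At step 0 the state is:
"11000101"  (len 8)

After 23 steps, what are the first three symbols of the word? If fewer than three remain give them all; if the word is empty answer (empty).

gen 0: "11000101"  (len 8)
gen 1: "1000101000"  (len 10)
gen 2: "000101000010"  (len 12)
gen 3: "00101000010"  (len 11)
gen 4: "0101000010"  (len 10)
gen 5: "101000010"  (len 9)
gen 6: "01000010001"  (len 11)
gen 7: "1000010001"  (len 10)
gen 8: "000010001010"  (len 12)
gen 9: "00010001010"  (len 11)
gen 10: "0010001010"  (len 10)
gen 11: "010001010"  (len 9)
gen 12: "10001010"  (len 8)
gen 13: "0001010000"  (len 10)
gen 14: "001010000"  (len 9)
gen 15: "01010000"  (len 8)
gen 16: "1010000"  (len 7)
gen 17: "010000010"  (len 9)
gen 18: "10000010"  (len 8)
gen 19: "0000010000"  (len 10)
gen 20: "000010000"  (len 9)
gen 21: "00010000"  (len 8)
gen 22: "0010000"  (len 7)
gen 23: "010000"  (len 6)

010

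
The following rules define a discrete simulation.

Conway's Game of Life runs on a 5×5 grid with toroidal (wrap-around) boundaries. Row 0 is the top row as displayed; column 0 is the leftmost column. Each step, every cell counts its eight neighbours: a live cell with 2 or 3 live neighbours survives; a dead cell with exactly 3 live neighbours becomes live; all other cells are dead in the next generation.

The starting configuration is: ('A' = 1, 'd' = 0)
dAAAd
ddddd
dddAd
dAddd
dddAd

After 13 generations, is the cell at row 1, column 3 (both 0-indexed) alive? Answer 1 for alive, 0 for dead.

0

t=0: dAAAd
ddddd
dddAd
dAddd
dddAd
t=1: ddAAd
dddAd
ddddd
ddAdd
dAdAd
t=2: dddAA
ddAAd
ddddd
ddAdd
dAdAd
t=3: ddddA
ddAAA
ddAAd
ddAdd
dddAA
t=4: AdAdd
ddAdA
dAddA
ddAdA
dddAA
t=5: AAAdd
ddAdA
dAAdA
ddAdA
AAAdA
t=6: ddddd
ddddA
dAAdA
ddddA
ddddA
t=7: ddddd
AddAd
ddddA
ddddA
ddddd
t=8: ddddd
ddddA
AddAA
ddddd
ddddd
t=9: ddddd
AddAA
AddAA
ddddA
ddddd
t=10: ddddA
AddAd
ddddd
AddAA
ddddd
t=11: ddddA
ddddA
AddAd
ddddA
AddAd
t=12: AddAA
AddAA
AddAd
AddAd
AddAd
t=13: dAAdd
dAAdd
AAAAd
AAAAd
AAAAd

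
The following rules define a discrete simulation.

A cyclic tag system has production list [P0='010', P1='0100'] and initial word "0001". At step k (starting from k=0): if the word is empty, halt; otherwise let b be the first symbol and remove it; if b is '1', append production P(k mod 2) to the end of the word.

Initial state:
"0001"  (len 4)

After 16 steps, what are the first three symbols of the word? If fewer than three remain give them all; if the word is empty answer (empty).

010

k=0  "0001"  (len 4)
k=1  "001"  (len 3)
k=2  "01"  (len 2)
k=3  "1"  (len 1)
k=4  "0100"  (len 4)
k=5  "100"  (len 3)
k=6  "000100"  (len 6)
k=7  "00100"  (len 5)
k=8  "0100"  (len 4)
k=9  "100"  (len 3)
k=10  "000100"  (len 6)
k=11  "00100"  (len 5)
k=12  "0100"  (len 4)
k=13  "100"  (len 3)
k=14  "000100"  (len 6)
k=15  "00100"  (len 5)
k=16  "0100"  (len 4)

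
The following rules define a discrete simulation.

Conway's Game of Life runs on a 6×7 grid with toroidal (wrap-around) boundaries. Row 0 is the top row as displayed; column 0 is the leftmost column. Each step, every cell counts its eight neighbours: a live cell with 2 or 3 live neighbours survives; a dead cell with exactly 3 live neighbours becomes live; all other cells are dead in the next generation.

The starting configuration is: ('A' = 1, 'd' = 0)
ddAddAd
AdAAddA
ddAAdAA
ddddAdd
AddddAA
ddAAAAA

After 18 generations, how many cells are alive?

8

t=0: ddAddAd
AdAAddA
ddAAdAA
ddddAdd
AddddAA
ddAAAAA
t=1: Adddddd
Adddddd
AAAddAA
AddAAdd
Adddddd
AAAAddd
t=2: AdAdddA
ddddddd
ddAAAAd
ddAAAAd
AdddAdA
AdAdddA
t=3: AdddddA
dAAdAAA
ddAddAd
dAAdddd
AdAdAdd
dddAddd
t=4: AAAAAdA
dAAAAdd
AdddAAA
ddAdddd
ddAdddd
AAdAddA
t=5: ddddddA
ddddddd
AdddAAA
dAdAdAA
AdAAddd
ddddAAA
t=6: ddddddA
Adddddd
AdddAdd
dAdAddd
AAAAddd
AddAAAA
t=7: ddddAdd
AdddddA
AAddddd
dddAAdd
dddddAd
dddAAAd
t=8: dddAAdA
AAddddA
AAddddA
ddddAdd
dddddAd
dddAdAd
t=9: ddAAAdA
dAAdddd
dAdddAA
AddddAA
dddddAd
dddAdAA
t=10: AAddAdA
dAddAdA
dAAddAd
AdddAdd
Adddddd
ddAAddA
t=11: dAddAdA
dddAAdA
dAAAAAA
AdddddA
AAdAddA
ddAAdAA
t=12: ddddddA
dAddddA
dAAdddd
ddddddd
dAdAAdd
dddAddd
t=13: Adddddd
dAAdddd
AAAdddd
dAdAddd
ddAAAdd
ddAAAdd
t=14: ddddddd
ddAdddd
AddAddd
AdddAdd
dAddddd
dAAdAdd
t=15: dAAAddd
ddddddd
dAdAddd
AAddddd
AAAAddd
dAAdddd
t=16: dAdAddd
dAdAddd
AAAdddd
dddAddd
dddAddd
ddddddd
t=17: ddddddd
dddAddd
AAdAddd
dAdAddd
ddddddd
ddAdddd
t=18: ddddddd
ddAdddd
AAdAAdd
AAddddd
ddAdddd
ddddddd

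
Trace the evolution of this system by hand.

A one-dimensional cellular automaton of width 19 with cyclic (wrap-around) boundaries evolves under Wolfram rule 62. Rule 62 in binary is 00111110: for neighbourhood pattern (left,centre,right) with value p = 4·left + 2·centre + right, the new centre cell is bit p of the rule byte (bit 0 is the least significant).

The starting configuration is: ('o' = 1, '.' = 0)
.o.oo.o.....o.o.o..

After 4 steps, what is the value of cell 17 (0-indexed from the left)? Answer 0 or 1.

[0] .o.oo.o.....o.o.o..
[1] oooo.ooo...ooooooo.
[2] o...oo..o.oo......o
[3] .o.oo.ooooo.o....oo
[4] oooo.oo....ooo..oo.

1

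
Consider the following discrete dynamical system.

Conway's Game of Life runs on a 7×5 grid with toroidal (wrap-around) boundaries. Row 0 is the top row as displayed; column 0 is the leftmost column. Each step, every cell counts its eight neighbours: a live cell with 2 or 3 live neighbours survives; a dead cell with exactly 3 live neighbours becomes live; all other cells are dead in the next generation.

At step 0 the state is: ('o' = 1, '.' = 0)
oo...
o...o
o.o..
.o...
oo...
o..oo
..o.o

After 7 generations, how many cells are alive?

13

gen 0: oo...
o...o
o.o..
.o...
oo...
o..oo
..o.o
gen 1: .o.o.
....o
o...o
..o..
.oo..
..oo.
..o..
gen 2: ..oo.
...oo
o..oo
o.oo.
.o...
...o.
.o...
gen 3: ..ooo
o....
oo...
o.oo.
.o.oo
..o..
...o.
gen 4: ..ooo
o.oo.
o.o..
...o.
oo..o
..o.o
....o
gen 5: ooo..
o....
..o..
..oo.
ooo.o
.o..o
o.o.o
gen 6: ..oo.
o.o..
.ooo.
o...o
....o
.....
..o.o
gen 7: ..o.o
....o
..oo.
ooo.o
o...o
...o.
..o..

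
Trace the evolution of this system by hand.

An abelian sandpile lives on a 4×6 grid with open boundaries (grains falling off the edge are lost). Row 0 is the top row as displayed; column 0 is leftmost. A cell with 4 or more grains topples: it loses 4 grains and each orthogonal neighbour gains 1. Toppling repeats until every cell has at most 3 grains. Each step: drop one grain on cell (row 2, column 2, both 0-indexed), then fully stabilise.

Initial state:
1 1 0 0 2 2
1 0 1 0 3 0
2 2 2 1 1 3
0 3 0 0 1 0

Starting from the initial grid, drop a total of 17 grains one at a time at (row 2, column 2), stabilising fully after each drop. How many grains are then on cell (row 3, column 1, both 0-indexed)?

2

k=0  1 1 0 0 2 2
1 0 1 0 3 0
2 2 2 1 1 3
0 3 0 0 1 0
k=1  1 1 0 0 2 2
1 0 1 0 3 0
2 2 3 1 1 3
0 3 0 0 1 0
k=2  1 1 0 0 2 2
1 0 2 0 3 0
2 3 0 2 1 3
0 3 1 0 1 0
k=3  1 1 0 0 2 2
1 0 2 0 3 0
2 3 1 2 1 3
0 3 1 0 1 0
k=4  1 1 0 0 2 2
1 0 2 0 3 0
2 3 2 2 1 3
0 3 1 0 1 0
k=5  1 1 0 0 2 2
1 0 2 0 3 0
2 3 3 2 1 3
0 3 1 0 1 0
k=6  1 1 0 0 2 2
1 1 3 0 3 0
3 1 1 3 1 3
1 0 3 0 1 0
k=7  1 1 0 0 2 2
1 1 3 0 3 0
3 1 2 3 1 3
1 0 3 0 1 0
k=8  1 1 0 0 2 2
1 1 3 0 3 0
3 1 3 3 1 3
1 0 3 0 1 0
k=9  1 1 1 0 2 2
1 2 0 2 3 0
3 2 3 0 2 3
1 1 0 2 1 0
k=10  1 1 1 0 2 2
1 2 1 2 3 0
3 3 0 1 2 3
1 1 1 2 1 0
k=11  1 1 1 0 2 2
1 2 1 2 3 0
3 3 1 1 2 3
1 1 1 2 1 0
k=12  1 1 1 0 2 2
1 2 1 2 3 0
3 3 2 1 2 3
1 1 1 2 1 0
k=13  1 1 1 0 2 2
1 2 1 2 3 0
3 3 3 1 2 3
1 1 1 2 1 0
k=14  1 1 1 0 2 2
2 3 2 2 3 0
0 1 1 2 2 3
2 2 2 2 1 0
k=15  1 1 1 0 2 2
2 3 2 2 3 0
0 1 2 2 2 3
2 2 2 2 1 0
k=16  1 1 1 0 2 2
2 3 2 2 3 0
0 1 3 2 2 3
2 2 2 2 1 0
k=17  1 1 1 0 2 2
2 3 3 2 3 0
0 2 0 3 2 3
2 2 3 2 1 0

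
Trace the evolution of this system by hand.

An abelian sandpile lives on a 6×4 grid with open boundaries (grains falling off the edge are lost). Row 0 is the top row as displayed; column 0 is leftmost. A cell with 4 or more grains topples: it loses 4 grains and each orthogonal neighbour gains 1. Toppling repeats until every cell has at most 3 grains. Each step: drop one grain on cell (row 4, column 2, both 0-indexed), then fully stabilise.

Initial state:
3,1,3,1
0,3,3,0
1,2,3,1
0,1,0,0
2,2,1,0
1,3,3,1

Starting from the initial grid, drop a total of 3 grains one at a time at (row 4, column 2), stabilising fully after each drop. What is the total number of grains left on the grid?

t=0: 3,1,3,1
0,3,3,0
1,2,3,1
0,1,0,0
2,2,1,0
1,3,3,1
t=1: 3,1,3,1
0,3,3,0
1,2,3,1
0,1,0,0
2,2,2,0
1,3,3,1
t=2: 3,1,3,1
0,3,3,0
1,2,3,1
0,1,0,0
2,2,3,0
1,3,3,1
t=3: 3,1,3,1
0,3,3,0
1,2,3,1
0,2,1,0
3,0,2,1
2,1,1,2

36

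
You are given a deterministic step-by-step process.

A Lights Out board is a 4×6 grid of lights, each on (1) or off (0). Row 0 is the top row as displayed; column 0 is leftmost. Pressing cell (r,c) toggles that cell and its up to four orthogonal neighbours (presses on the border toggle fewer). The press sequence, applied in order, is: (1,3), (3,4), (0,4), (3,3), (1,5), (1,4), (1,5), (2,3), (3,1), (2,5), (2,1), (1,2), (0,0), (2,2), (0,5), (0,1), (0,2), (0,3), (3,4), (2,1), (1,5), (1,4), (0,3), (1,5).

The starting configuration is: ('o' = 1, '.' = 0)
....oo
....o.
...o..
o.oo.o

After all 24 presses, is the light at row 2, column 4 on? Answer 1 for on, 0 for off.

0

[0] ....oo
....o.
...o..
o.oo.o
[1] ...ooo
..oo..
......
o.oo.o
[2] ...ooo
..oo..
....o.
o.o.o.
[3] ......
..ooo.
....o.
o.o.o.
[4] ......
..ooo.
...oo.
o..o..
[5] .....o
..oo.o
...ooo
o..o..
[6] ....oo
..o.o.
...o.o
o..o..
[7] ....o.
..o..o
...o..
o..o..
[8] ....o.
..oo.o
..o.o.
o.....
[9] ....o.
..oo.o
.oo.o.
.oo...
[10] ....o.
..oo..
.oo..o
.oo..o
[11] ....o.
.ooo..
o....o
..o..o
[12] ..o.o.
......
o.o..o
..o..o
[13] ooo.o.
o.....
o.o..o
..o..o
[14] ooo.o.
o.o...
oo.o.o
.....o
[15] ooo..o
o.o..o
oo.o.o
.....o
[16] .....o
ooo..o
oo.o.o
.....o
[17] .ooo.o
oo...o
oo.o.o
.....o
[18] .o..oo
oo.o.o
oo.o.o
.....o
[19] .o..oo
oo.o.o
oo.ooo
...oo.
[20] .o..oo
o..o.o
..oooo
.o.oo.
[21] .o..o.
o..oo.
..ooo.
.o.oo.
[22] .o....
o....o
..oo..
.o.oo.
[23] .oooo.
o..o.o
..oo..
.o.oo.
[24] .ooooo
o..oo.
..oo.o
.o.oo.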